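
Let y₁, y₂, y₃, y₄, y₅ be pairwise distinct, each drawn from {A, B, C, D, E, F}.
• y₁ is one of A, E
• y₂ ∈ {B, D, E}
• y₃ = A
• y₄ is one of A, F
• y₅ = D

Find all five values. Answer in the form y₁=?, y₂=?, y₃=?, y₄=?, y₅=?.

y₁=E, y₂=B, y₃=A, y₄=F, y₅=D

y₃'s domain is down to {A}, so y₃ = A. Strike A from y₁, y₄.
That leaves y₄ = F.
y₅ has just one choice, so y₅ = D. Eliminate D elsewhere: y₂.
y₁ has just one choice, so y₁ = E. Eliminate E elsewhere: y₂.
y₂'s domain is down to {B}, so y₂ = B.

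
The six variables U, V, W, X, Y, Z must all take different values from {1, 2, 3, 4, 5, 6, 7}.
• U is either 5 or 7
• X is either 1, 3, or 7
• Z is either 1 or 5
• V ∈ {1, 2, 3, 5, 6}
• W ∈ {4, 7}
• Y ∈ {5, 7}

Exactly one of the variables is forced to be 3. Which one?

U and Y between them cover only {5, 7} — a naked pair. Remove those values from V, W, X, Z.
That leaves W = 4.
Z must be 1 (only option left). Eliminate 1 elsewhere: V, X.
So 3 goes to X.

X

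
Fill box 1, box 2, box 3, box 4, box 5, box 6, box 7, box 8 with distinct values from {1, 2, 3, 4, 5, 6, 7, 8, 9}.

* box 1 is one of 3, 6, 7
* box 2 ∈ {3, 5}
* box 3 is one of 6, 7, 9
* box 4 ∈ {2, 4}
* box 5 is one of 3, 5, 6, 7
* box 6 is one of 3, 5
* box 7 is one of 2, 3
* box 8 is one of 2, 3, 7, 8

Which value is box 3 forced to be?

The 8 variables together cover exactly {2, 3, 4, 5, 6, 7, 8, 9} — 8 values for 8 variables — and 4 appears only in box 4's list, so box 4 = 4.
Among the 7 still-open variables, 8 fits only box 8 (and all 7 values in {2, 3, 5, 6, 7, 8, 9} must be used), so box 8 = 8.
The 6 still-open variables together cover exactly {2, 3, 5, 6, 7, 9} — 6 values for 6 variables — and 2 appears only in box 7's list, so box 7 = 2.
The 5 still-open variables together cover exactly {3, 5, 6, 7, 9} — 5 values for 5 variables — and 9 appears only in box 3's list, so box 3 = 9.

9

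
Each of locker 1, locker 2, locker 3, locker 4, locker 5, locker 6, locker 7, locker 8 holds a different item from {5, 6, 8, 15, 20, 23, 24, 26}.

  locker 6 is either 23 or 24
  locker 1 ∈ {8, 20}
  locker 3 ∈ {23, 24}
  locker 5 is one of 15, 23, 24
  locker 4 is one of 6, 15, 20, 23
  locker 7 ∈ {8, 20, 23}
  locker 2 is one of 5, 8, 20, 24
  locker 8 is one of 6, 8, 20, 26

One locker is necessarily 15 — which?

The 8 variables draw from only 8 values {5, 6, 8, 15, 20, 23, 24, 26}, so each is used; only locker 2 can be 5, hence locker 2 = 5.
The 7 still-open variables together cover exactly {6, 8, 15, 20, 23, 24, 26} — 7 values for 7 variables — and 26 appears only in locker 8's list, so locker 8 = 26.
The 6 still-open variables together cover exactly {6, 8, 15, 20, 23, 24} — 6 values for 6 variables — and 6 appears only in locker 4's list, so locker 4 = 6.
The 5 still-open variables draw from only 5 values {8, 15, 20, 23, 24}, so each is used; only locker 5 can be 15, hence locker 5 = 15.

locker 5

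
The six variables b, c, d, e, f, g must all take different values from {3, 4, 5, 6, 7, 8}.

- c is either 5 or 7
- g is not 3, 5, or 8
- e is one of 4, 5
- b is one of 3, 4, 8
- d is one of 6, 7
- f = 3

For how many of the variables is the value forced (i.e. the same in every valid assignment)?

f has just one choice, so f = 3. Strike 3 from b.
The 5 still-open variables together cover exactly {4, 5, 6, 7, 8} — 5 values for 5 variables — and 8 appears only in b's list, so b = 8.
Determined: b=8, f=3. The other variables each still have more than one consistent value. That makes 2.

2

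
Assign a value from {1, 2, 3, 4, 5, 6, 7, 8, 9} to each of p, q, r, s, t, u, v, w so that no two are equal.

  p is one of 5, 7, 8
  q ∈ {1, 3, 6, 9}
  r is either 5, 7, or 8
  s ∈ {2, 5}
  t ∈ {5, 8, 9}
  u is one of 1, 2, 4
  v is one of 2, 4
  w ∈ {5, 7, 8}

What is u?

1

p, r, w between them cover only {5, 7, 8} — a naked triple. Remove those values from s, t.
s's domain is down to {2}, so s = 2. Eliminate 2 elsewhere: u, v.
t's domain is down to {9}, so t = 9. So q can't be 9.
v has just one choice, so v = 4. Eliminate 4 elsewhere: u.
So u = 1.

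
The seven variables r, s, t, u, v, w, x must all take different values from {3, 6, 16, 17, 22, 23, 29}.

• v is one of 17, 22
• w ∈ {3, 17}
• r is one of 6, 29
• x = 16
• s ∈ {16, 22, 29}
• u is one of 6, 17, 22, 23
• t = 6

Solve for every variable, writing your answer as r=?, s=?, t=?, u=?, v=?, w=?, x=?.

r=29, s=22, t=6, u=23, v=17, w=3, x=16

t's domain is down to {6}, so t = 6. Remove 6 from r, u.
x must be 16 (only option left). Remove 16 from s.
r has just one choice, so r = 29. Remove 29 from s.
s's domain is down to {22}, so s = 22. Eliminate 22 elsewhere: u, v.
v's domain is down to {17}, so v = 17. Remove 17 from u, w.
w must be 3 (only option left).
u has just one choice, so u = 23.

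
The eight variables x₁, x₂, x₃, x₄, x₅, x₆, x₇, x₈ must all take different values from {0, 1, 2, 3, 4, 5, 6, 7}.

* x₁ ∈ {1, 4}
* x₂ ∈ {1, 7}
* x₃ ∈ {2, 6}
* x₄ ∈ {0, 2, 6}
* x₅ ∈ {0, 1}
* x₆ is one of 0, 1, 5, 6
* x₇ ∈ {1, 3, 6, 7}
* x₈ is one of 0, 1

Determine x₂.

The 8 variables draw from only 8 values {0, 1, 2, 3, 4, 5, 6, 7}, so each is used; only x₇ can be 3, hence x₇ = 3.
The 7 still-open variables together cover exactly {0, 1, 2, 4, 5, 6, 7} — 7 values for 7 variables — and 4 appears only in x₁'s list, so x₁ = 4.
The 6 still-open variables together cover exactly {0, 1, 2, 5, 6, 7} — 6 values for 6 variables — and 5 appears only in x₆'s list, so x₆ = 5.
The 5 still-open variables draw from only 5 values {0, 1, 2, 6, 7}, so each is used; only x₂ can be 7, hence x₂ = 7.

7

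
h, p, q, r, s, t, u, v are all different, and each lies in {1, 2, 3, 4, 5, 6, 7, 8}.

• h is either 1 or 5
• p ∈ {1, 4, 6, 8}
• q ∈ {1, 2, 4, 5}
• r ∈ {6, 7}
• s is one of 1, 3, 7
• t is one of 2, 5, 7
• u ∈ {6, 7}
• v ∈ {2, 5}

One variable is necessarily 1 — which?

h

The 8 variables together cover exactly {1, 2, 3, 4, 5, 6, 7, 8} — 8 values for 8 variables — and 3 appears only in s's list, so s = 3.
The 7 still-open variables together cover exactly {1, 2, 4, 5, 6, 7, 8} — 7 values for 7 variables — and 8 appears only in p's list, so p = 8.
The 6 still-open variables together cover exactly {1, 2, 4, 5, 6, 7} — 6 values for 6 variables — and 4 appears only in q's list, so q = 4.
The 5 still-open variables together cover exactly {1, 2, 5, 6, 7} — 5 values for 5 variables — and 1 appears only in h's list, so h = 1.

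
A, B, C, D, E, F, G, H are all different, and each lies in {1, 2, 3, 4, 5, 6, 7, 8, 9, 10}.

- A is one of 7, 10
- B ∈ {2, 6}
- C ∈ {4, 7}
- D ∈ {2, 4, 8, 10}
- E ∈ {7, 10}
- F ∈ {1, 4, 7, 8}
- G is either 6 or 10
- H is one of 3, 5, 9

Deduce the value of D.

8

The 2 variables A and E are confined to {7, 10}, which locks those values in; drop them from C, D, F, G.
C's domain is down to {4}, so C = 4. So D, F can't be 4.
That leaves G = 6. Strike 6 from B.
That leaves B = 2. So D can't be 2.
So D = 8.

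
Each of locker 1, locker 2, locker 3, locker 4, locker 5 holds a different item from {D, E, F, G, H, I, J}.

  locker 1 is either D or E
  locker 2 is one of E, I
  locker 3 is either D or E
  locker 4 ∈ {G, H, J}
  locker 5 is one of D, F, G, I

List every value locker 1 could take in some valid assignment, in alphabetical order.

The 2 variables locker 1 and locker 3 are confined to {D, E}, which locks those values in; drop them from locker 2, locker 5.
locker 2's domain is down to {I}, so locker 2 = I. Remove I from locker 5.
No further eliminations apply; locker 1 can still be any of D, E.

D, E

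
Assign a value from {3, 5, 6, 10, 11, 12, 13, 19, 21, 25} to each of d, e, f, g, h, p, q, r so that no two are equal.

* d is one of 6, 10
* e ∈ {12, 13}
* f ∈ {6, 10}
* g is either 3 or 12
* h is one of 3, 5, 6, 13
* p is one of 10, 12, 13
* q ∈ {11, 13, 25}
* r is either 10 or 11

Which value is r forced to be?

11

Among the 8 variables, 5 fits only h (and all 8 values in {3, 5, 6, 10, 11, 12, 13, 25} must be used), so h = 5.
The 7 still-open variables draw from only 7 values {3, 6, 10, 11, 12, 13, 25}, so each is used; only g can be 3, hence g = 3.
The 6 still-open variables together cover exactly {6, 10, 11, 12, 13, 25} — 6 values for 6 variables — and 25 appears only in q's list, so q = 25.
Among the 5 still-open variables, 11 fits only r (and all 5 values in {6, 10, 11, 12, 13} must be used), so r = 11.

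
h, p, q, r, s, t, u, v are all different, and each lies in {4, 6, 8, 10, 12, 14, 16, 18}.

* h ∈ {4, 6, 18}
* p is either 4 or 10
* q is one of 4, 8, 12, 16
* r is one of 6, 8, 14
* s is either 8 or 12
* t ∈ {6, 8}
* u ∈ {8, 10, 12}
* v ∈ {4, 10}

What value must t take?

The 8 variables draw from only 8 values {4, 6, 8, 10, 12, 14, 16, 18}, so each is used; only r can be 14, hence r = 14.
The 7 still-open variables draw from only 7 values {4, 6, 8, 10, 12, 16, 18}, so each is used; only q can be 16, hence q = 16.
The 6 still-open variables draw from only 6 values {4, 6, 8, 10, 12, 18}, so each is used; only h can be 18, hence h = 18.
The 5 still-open variables together cover exactly {4, 6, 8, 10, 12} — 5 values for 5 variables — and 6 appears only in t's list, so t = 6.

6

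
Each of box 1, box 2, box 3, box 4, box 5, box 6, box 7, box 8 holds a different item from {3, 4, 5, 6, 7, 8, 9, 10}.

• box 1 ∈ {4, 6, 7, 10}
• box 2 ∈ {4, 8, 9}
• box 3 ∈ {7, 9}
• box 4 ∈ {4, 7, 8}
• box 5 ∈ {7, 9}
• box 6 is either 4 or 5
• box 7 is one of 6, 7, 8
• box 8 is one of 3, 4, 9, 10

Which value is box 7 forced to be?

The 8 variables draw from only 8 values {3, 4, 5, 6, 7, 8, 9, 10}, so each is used; only box 8 can be 3, hence box 8 = 3.
Among the 7 still-open variables, 5 fits only box 6 (and all 7 values in {4, 5, 6, 7, 8, 9, 10} must be used), so box 6 = 5.
The 6 still-open variables together cover exactly {4, 6, 7, 8, 9, 10} — 6 values for 6 variables — and 10 appears only in box 1's list, so box 1 = 10.
Among the 5 still-open variables, 6 fits only box 7 (and all 5 values in {4, 6, 7, 8, 9} must be used), so box 7 = 6.

6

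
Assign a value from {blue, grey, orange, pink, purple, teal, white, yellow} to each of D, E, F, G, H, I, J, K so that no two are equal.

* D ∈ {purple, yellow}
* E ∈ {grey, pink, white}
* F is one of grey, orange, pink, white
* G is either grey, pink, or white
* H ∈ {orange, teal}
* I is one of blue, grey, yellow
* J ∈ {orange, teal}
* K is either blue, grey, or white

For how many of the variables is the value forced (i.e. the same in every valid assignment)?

The 8 variables together cover exactly {blue, grey, orange, pink, purple, teal, white, yellow} — 8 values for 8 variables — and purple appears only in D's list, so D = purple.
The 7 still-open variables draw from only 7 values {blue, grey, orange, pink, teal, white, yellow}, so each is used; only I can be yellow, hence I = yellow.
Among the 6 still-open variables, blue fits only K (and all 6 values in {blue, grey, orange, pink, teal, white} must be used), so K = blue.
H and J between them cover only {orange, teal} — a naked pair. Remove those values from F.
Determined: D=purple, I=yellow, K=blue. The other variables each still have more than one consistent value. That makes 3.

3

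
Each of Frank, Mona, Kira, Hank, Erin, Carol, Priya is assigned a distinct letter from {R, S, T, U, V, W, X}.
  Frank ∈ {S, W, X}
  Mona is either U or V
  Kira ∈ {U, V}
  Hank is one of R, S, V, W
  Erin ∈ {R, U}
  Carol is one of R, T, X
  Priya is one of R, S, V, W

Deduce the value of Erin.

Among the 7 variables, T fits only Carol (and all 7 values in {R, S, T, U, V, W, X} must be used), so Carol = T.
The 6 still-open variables draw from only 6 values {R, S, U, V, W, X}, so each is used; only Frank can be X, hence Frank = X.
Mona and Kira share exactly the 2 values {U, V}; by pigeonhole those values go to them, so strike U, V from Hank, Erin, Priya.
So Erin = R.

R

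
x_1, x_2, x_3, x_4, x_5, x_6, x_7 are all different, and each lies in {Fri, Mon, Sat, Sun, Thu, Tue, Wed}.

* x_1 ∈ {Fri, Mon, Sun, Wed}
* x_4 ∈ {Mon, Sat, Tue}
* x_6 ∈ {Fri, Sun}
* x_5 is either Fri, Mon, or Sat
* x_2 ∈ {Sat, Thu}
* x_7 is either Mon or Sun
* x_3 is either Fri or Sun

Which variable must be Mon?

The 7 variables together cover exactly {Fri, Mon, Sat, Sun, Thu, Tue, Wed} — 7 values for 7 variables — and Thu appears only in x_2's list, so x_2 = Thu.
The 6 still-open variables together cover exactly {Fri, Mon, Sat, Sun, Tue, Wed} — 6 values for 6 variables — and Tue appears only in x_4's list, so x_4 = Tue.
The 5 still-open variables together cover exactly {Fri, Mon, Sat, Sun, Wed} — 5 values for 5 variables — and Sat appears only in x_5's list, so x_5 = Sat.
The 4 still-open variables draw from only 4 values {Fri, Mon, Sun, Wed}, so each is used; only x_1 can be Wed, hence x_1 = Wed.
The 3 still-open variables draw from only 3 values {Fri, Mon, Sun}, so each is used; only x_7 can be Mon, hence x_7 = Mon.

x_7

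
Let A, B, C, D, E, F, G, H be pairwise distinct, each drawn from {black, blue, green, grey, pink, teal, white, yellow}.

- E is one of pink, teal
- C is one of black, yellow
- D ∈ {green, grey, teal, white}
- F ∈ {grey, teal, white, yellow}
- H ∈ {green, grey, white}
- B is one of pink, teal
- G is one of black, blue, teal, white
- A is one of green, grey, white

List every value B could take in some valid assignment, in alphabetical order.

The 8 variables together cover exactly {black, blue, green, grey, pink, teal, white, yellow} — 8 values for 8 variables — and blue appears only in G's list, so G = blue.
The 7 still-open variables together cover exactly {black, green, grey, pink, teal, white, yellow} — 7 values for 7 variables — and black appears only in C's list, so C = black.
The 6 still-open variables draw from only 6 values {green, grey, pink, teal, white, yellow}, so each is used; only F can be yellow, hence F = yellow.
The 2 variables B and E are confined to {pink, teal}, which locks those values in; drop them from D.
No further eliminations apply; B can still be any of pink, teal.

pink, teal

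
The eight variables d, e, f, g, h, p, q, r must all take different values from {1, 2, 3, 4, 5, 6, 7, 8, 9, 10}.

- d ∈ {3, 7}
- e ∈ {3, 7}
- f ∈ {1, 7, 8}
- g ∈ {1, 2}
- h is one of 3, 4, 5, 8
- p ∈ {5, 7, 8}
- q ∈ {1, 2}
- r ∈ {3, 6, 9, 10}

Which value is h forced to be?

The 2 variables d and e are confined to {3, 7}, which locks those values in; drop them from f, h, p, r.
g and q between them cover only {1, 2} — a naked pair. Remove those values from f.
That leaves f = 8. Strike 8 from h, p.
p has just one choice, so p = 5. Remove 5 from h.
So h = 4.

4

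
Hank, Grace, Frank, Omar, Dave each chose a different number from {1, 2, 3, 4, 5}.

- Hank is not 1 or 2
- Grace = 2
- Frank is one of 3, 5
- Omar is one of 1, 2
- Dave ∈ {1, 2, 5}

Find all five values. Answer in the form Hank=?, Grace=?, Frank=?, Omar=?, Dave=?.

Grace must be 2 (only option left). Strike 2 from Omar, Dave.
Omar's domain is down to {1}, so Omar = 1. So Dave can't be 1.
That leaves Dave = 5. Strike 5 from Hank, Frank.
That leaves Frank = 3. Eliminate 3 elsewhere: Hank.
That leaves Hank = 4.

Hank=4, Grace=2, Frank=3, Omar=1, Dave=5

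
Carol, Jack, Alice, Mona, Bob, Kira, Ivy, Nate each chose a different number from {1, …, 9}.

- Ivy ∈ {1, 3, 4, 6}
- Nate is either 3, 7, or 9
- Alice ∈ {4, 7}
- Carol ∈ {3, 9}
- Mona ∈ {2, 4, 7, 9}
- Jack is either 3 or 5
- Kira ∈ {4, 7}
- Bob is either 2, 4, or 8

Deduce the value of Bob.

Alice and Kira share exactly the 2 values {4, 7}; by pigeonhole those values go to them, so strike 4, 7 from Mona, Bob, Ivy, Nate.
Carol and Nate between them cover only {3, 9} — a naked pair. Remove those values from Jack, Mona, Ivy.
Jack must be 5 (only option left).
Mona must be 2 (only option left). Remove 2 from Bob.
So Bob = 8.

8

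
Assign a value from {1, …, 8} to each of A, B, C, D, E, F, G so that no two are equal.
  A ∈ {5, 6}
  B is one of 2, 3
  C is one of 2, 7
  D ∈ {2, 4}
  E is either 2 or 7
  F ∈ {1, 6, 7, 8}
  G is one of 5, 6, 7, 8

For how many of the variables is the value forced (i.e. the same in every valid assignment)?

The 2 variables C and E are confined to {2, 7}, which locks those values in; drop them from B, D, F, G.
B must be 3 (only option left).
D must be 4 (only option left).
Determined: B=3, D=4. The other variables each still have more than one consistent value. That makes 2.

2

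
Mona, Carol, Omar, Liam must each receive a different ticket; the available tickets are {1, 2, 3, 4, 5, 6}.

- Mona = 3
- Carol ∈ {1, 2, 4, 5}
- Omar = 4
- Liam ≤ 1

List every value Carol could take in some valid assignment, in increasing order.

Mona has just one choice, so Mona = 3.
That leaves Omar = 4. Remove 4 from Carol.
Liam must be 1 (only option left). Eliminate 1 elsewhere: Carol.
No further eliminations apply; Carol can still be any of 2, 5.

2, 5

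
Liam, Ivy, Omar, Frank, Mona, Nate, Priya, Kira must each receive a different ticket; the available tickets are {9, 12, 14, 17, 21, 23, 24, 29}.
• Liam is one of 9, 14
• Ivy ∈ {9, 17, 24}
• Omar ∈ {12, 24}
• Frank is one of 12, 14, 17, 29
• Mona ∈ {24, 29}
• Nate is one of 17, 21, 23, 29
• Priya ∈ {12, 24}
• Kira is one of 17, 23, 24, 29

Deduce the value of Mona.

29

Among the 8 variables, 21 fits only Nate (and all 8 values in {9, 12, 14, 17, 21, 23, 24, 29} must be used), so Nate = 21.
The 7 still-open variables together cover exactly {9, 12, 14, 17, 23, 24, 29} — 7 values for 7 variables — and 23 appears only in Kira's list, so Kira = 23.
The 2 variables Omar and Priya are confined to {12, 24}, which locks those values in; drop them from Ivy, Frank, Mona.
So Mona = 29.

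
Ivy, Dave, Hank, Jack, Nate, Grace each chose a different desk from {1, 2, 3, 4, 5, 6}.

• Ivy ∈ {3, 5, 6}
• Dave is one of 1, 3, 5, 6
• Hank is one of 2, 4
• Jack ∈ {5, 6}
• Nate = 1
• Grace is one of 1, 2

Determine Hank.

4

Nate's domain is down to {1}, so Nate = 1. Strike 1 from Dave, Grace.
Grace must be 2 (only option left). Strike 2 from Hank.
So Hank = 4.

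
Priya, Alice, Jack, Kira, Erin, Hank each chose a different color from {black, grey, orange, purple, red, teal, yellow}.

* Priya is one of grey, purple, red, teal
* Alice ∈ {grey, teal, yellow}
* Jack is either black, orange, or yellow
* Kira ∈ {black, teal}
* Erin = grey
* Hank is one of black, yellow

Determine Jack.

Erin has just one choice, so Erin = grey. Strike grey from Priya, Alice.
Alice, Kira, Hank between them cover only {black, teal, yellow} — a naked triple. Remove those values from Priya, Jack.
So Jack = orange.

orange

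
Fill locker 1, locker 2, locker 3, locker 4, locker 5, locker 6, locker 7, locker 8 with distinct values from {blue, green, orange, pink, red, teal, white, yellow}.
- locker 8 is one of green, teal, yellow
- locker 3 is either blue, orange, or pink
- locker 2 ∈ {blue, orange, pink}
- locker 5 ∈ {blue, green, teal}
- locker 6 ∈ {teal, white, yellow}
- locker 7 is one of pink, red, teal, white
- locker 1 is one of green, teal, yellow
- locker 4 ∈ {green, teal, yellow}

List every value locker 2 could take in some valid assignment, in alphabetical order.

orange, pink

Among the 8 variables, red fits only locker 7 (and all 8 values in {blue, green, orange, pink, red, teal, white, yellow} must be used), so locker 7 = red.
The 7 still-open variables draw from only 7 values {blue, green, orange, pink, teal, white, yellow}, so each is used; only locker 6 can be white, hence locker 6 = white.
locker 1, locker 4, locker 8 share exactly the 3 values {green, teal, yellow}; by pigeonhole those values go to them, so strike green, teal, yellow from locker 5.
locker 5 must be blue (only option left). So locker 2, locker 3 can't be blue.
No further eliminations apply; locker 2 can still be any of orange, pink.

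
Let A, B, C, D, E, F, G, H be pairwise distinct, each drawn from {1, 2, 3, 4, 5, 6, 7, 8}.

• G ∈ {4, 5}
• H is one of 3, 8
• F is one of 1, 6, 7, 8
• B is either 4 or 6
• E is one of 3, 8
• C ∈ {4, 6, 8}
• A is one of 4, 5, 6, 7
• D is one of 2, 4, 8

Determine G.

Among the 8 variables, 1 fits only F (and all 8 values in {1, 2, 3, 4, 5, 6, 7, 8} must be used), so F = 1.
The 7 still-open variables together cover exactly {2, 3, 4, 5, 6, 7, 8} — 7 values for 7 variables — and 2 appears only in D's list, so D = 2.
The 6 still-open variables draw from only 6 values {3, 4, 5, 6, 7, 8}, so each is used; only A can be 7, hence A = 7.
Among the 5 still-open variables, 5 fits only G (and all 5 values in {3, 4, 5, 6, 8} must be used), so G = 5.

5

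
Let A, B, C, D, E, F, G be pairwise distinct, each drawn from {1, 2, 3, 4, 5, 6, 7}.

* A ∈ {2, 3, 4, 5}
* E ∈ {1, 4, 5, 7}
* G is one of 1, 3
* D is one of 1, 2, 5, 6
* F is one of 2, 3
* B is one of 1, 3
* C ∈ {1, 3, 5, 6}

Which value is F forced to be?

Among the 7 variables, 7 fits only E (and all 7 values in {1, 2, 3, 4, 5, 6, 7} must be used), so E = 7.
The 6 still-open variables draw from only 6 values {1, 2, 3, 4, 5, 6}, so each is used; only A can be 4, hence A = 4.
B and G between them cover only {1, 3} — a naked pair. Remove those values from C, D, F.
So F = 2.

2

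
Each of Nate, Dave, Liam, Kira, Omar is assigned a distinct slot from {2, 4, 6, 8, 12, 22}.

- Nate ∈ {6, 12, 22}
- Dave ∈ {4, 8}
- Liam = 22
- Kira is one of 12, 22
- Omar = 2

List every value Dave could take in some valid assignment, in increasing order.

4, 8

Liam has just one choice, so Liam = 22. Remove 22 from Nate, Kira.
Kira has just one choice, so Kira = 12. Eliminate 12 elsewhere: Nate.
That leaves Omar = 2.
Nate has just one choice, so Nate = 6.
No further eliminations apply; Dave can still be any of 4, 8.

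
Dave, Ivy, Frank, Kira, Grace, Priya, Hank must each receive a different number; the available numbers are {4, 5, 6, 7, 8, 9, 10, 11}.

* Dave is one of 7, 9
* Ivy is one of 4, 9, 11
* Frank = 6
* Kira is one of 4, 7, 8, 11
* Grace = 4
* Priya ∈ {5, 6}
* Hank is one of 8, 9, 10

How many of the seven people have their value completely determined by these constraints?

3

Frank has just one choice, so Frank = 6. Eliminate 6 elsewhere: Priya.
That leaves Grace = 4. Eliminate 4 elsewhere: Ivy, Kira.
Priya has just one choice, so Priya = 5.
Determined: Frank=6, Grace=4, Priya=5. The other people each still have more than one consistent value. That makes 3.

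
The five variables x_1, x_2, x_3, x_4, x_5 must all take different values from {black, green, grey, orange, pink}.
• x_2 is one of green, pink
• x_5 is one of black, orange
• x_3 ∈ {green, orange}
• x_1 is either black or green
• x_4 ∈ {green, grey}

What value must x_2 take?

Among the 5 variables, grey fits only x_4 (and all 5 values in {black, green, grey, orange, pink} must be used), so x_4 = grey.
The 4 still-open variables together cover exactly {black, green, orange, pink} — 4 values for 4 variables — and pink appears only in x_2's list, so x_2 = pink.

pink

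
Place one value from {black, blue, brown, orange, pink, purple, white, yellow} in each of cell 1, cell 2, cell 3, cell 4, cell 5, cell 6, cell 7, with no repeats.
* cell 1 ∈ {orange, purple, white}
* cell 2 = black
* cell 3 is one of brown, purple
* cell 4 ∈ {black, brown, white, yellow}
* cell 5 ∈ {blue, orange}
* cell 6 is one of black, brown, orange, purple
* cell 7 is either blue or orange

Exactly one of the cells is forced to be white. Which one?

cell 2 has just one choice, so cell 2 = black. Eliminate black elsewhere: cell 4, cell 6.
Among the 6 still-open variables, yellow fits only cell 4 (and all 6 values in {blue, brown, orange, purple, white, yellow} must be used), so cell 4 = yellow.
Among the 5 still-open variables, white fits only cell 1 (and all 5 values in {blue, brown, orange, purple, white} must be used), so cell 1 = white.

cell 1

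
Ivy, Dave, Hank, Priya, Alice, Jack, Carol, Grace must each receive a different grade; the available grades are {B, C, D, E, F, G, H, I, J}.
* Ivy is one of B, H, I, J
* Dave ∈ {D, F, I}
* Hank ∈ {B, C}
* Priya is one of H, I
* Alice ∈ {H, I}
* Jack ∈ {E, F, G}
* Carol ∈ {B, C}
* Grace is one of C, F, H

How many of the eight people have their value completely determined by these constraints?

Hank and Carol between them cover only {B, C} — a naked pair. Remove those values from Ivy, Grace.
The 2 variables Priya and Alice are confined to {H, I}, which locks those values in; drop them from Ivy, Dave, Grace.
That leaves Ivy = J.
Grace must be F (only option left). So Dave, Jack can't be F.
Dave must be D (only option left).
Determined: Ivy=J, Dave=D, Grace=F. The other people each still have more than one consistent value. That makes 3.

3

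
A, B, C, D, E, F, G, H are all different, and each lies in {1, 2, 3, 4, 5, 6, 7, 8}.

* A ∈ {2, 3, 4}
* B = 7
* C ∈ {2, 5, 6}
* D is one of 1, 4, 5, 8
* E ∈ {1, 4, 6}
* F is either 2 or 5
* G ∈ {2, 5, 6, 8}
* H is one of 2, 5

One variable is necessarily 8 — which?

G

B must be 7 (only option left).
Among the 7 still-open variables, 3 fits only A (and all 7 values in {1, 2, 3, 4, 5, 6, 8} must be used), so A = 3.
F and H between them cover only {2, 5} — a naked pair. Remove those values from C, D, G.
C has just one choice, so C = 6. Eliminate 6 elsewhere: E, G.
So 8 goes to G.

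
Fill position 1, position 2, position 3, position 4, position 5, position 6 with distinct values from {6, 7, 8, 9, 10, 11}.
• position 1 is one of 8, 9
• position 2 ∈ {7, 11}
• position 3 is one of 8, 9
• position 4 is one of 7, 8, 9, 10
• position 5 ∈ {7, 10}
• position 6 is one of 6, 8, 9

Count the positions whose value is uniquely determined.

Among the 6 variables, 6 fits only position 6 (and all 6 values in {6, 7, 8, 9, 10, 11} must be used), so position 6 = 6.
The 5 still-open variables together cover exactly {7, 8, 9, 10, 11} — 5 values for 5 variables — and 11 appears only in position 2's list, so position 2 = 11.
position 1 and position 3 between them cover only {8, 9} — a naked pair. Remove those values from position 4.
Determined: position 2=11, position 6=6. The other positions each still have more than one consistent value. That makes 2.

2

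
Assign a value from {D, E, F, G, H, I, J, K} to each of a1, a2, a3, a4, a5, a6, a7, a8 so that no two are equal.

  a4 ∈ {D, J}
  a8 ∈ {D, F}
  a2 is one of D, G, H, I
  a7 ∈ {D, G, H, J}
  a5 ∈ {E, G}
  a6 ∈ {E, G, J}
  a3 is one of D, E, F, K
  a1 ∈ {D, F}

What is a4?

Among the 8 variables, I fits only a2 (and all 8 values in {D, E, F, G, H, I, J, K} must be used), so a2 = I.
Among the 7 still-open variables, H fits only a7 (and all 7 values in {D, E, F, G, H, J, K} must be used), so a7 = H.
The 6 still-open variables together cover exactly {D, E, F, G, J, K} — 6 values for 6 variables — and K appears only in a3's list, so a3 = K.
a1 and a8 share exactly the 2 values {D, F}; by pigeonhole those values go to them, so strike D, F from a4.
So a4 = J.

J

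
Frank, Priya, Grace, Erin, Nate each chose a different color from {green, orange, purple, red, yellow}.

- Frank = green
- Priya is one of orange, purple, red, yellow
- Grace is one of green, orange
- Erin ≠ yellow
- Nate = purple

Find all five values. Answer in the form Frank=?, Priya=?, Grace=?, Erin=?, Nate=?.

Frank=green, Priya=yellow, Grace=orange, Erin=red, Nate=purple

Frank must be green (only option left). Eliminate green elsewhere: Grace, Erin.
Grace must be orange (only option left). So Priya, Erin can't be orange.
Nate must be purple (only option left). So Priya, Erin can't be purple.
Erin has just one choice, so Erin = red. Strike red from Priya.
That leaves Priya = yellow.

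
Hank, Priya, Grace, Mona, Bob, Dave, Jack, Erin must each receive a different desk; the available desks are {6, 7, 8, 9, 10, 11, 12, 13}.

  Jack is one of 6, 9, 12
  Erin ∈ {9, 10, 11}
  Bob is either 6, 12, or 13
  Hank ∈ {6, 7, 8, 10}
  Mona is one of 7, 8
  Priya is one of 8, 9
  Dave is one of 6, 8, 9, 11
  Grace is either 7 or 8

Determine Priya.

Among the 8 variables, 13 fits only Bob (and all 8 values in {6, 7, 8, 9, 10, 11, 12, 13} must be used), so Bob = 13.
Among the 7 still-open variables, 12 fits only Jack (and all 7 values in {6, 7, 8, 9, 10, 11, 12} must be used), so Jack = 12.
Grace and Mona between them cover only {7, 8} — a naked pair. Remove those values from Hank, Priya, Dave.
So Priya = 9.

9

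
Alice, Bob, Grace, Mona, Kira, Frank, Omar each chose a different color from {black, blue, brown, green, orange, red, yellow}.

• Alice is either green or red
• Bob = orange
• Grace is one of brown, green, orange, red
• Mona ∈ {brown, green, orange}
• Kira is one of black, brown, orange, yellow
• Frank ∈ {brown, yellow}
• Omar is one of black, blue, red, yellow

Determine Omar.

blue

Bob's domain is down to {orange}, so Bob = orange. So Grace, Mona, Kira can't be orange.
Among the 6 still-open variables, blue fits only Omar (and all 6 values in {black, blue, brown, green, red, yellow} must be used), so Omar = blue.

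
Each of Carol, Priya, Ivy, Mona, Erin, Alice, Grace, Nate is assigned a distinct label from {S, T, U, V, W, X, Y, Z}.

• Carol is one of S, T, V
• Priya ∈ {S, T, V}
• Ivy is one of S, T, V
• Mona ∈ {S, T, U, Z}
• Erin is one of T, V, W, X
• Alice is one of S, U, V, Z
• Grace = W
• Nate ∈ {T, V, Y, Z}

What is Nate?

Grace's domain is down to {W}, so Grace = W. So Erin can't be W.
The 7 still-open variables together cover exactly {S, T, U, V, X, Y, Z} — 7 values for 7 variables — and X appears only in Erin's list, so Erin = X.
The 6 still-open variables draw from only 6 values {S, T, U, V, Y, Z}, so each is used; only Nate can be Y, hence Nate = Y.

Y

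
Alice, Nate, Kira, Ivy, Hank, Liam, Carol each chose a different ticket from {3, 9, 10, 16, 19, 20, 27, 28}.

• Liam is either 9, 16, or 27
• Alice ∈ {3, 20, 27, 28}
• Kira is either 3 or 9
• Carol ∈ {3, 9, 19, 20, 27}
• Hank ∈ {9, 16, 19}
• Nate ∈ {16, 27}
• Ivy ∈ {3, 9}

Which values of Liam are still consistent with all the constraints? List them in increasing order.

16, 27

The 7 variables draw from only 7 values {3, 9, 16, 19, 20, 27, 28}, so each is used; only Alice can be 28, hence Alice = 28.
The 6 still-open variables draw from only 6 values {3, 9, 16, 19, 20, 27}, so each is used; only Carol can be 20, hence Carol = 20.
The 5 still-open variables draw from only 5 values {3, 9, 16, 19, 27}, so each is used; only Hank can be 19, hence Hank = 19.
Kira and Ivy share exactly the 2 values {3, 9}; by pigeonhole those values go to them, so strike 3, 9 from Liam.
No further eliminations apply; Liam can still be any of 16, 27.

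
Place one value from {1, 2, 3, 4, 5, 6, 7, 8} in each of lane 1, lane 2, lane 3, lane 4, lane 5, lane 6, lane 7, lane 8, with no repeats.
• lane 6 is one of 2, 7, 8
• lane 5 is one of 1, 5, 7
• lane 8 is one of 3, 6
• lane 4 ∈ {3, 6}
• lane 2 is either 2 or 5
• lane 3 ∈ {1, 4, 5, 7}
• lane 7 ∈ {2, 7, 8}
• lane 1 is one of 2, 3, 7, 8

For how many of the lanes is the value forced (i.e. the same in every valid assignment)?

The 8 variables draw from only 8 values {1, 2, 3, 4, 5, 6, 7, 8}, so each is used; only lane 3 can be 4, hence lane 3 = 4.
The 7 still-open variables together cover exactly {1, 2, 3, 5, 6, 7, 8} — 7 values for 7 variables — and 1 appears only in lane 5's list, so lane 5 = 1.
Among the 6 still-open variables, 5 fits only lane 2 (and all 6 values in {2, 3, 5, 6, 7, 8} must be used), so lane 2 = 5.
lane 4 and lane 8 between them cover only {3, 6} — a naked pair. Remove those values from lane 1.
Determined: lane 2=5, lane 3=4, lane 5=1. The other lanes each still have more than one consistent value. That makes 3.

3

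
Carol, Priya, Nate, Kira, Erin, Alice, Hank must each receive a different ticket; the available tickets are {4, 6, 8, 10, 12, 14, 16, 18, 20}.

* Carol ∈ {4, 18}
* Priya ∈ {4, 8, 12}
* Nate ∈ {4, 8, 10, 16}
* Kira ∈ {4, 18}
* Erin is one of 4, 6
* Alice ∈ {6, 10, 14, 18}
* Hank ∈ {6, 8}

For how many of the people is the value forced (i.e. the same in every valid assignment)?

3

The 2 variables Carol and Kira are confined to {4, 18}, which locks those values in; drop them from Priya, Nate, Erin, Alice.
That leaves Erin = 6. Strike 6 from Alice, Hank.
That leaves Hank = 8. Eliminate 8 elsewhere: Priya, Nate.
That leaves Priya = 12.
Determined: Priya=12, Erin=6, Hank=8. The other people each still have more than one consistent value. That makes 3.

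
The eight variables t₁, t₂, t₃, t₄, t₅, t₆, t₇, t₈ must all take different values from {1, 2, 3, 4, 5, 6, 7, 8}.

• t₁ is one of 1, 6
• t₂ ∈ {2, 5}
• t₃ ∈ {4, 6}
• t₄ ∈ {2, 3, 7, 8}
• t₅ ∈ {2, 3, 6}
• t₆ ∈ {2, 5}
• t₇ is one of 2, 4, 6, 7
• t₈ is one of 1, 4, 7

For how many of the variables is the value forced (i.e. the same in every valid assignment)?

Among the 8 variables, 8 fits only t₄ (and all 8 values in {1, 2, 3, 4, 5, 6, 7, 8} must be used), so t₄ = 8.
The 7 still-open variables together cover exactly {1, 2, 3, 4, 5, 6, 7} — 7 values for 7 variables — and 3 appears only in t₅'s list, so t₅ = 3.
t₂ and t₆ share exactly the 2 values {2, 5}; by pigeonhole those values go to them, so strike 2, 5 from t₇.
Determined: t₄=8, t₅=3. The other variables each still have more than one consistent value. That makes 2.

2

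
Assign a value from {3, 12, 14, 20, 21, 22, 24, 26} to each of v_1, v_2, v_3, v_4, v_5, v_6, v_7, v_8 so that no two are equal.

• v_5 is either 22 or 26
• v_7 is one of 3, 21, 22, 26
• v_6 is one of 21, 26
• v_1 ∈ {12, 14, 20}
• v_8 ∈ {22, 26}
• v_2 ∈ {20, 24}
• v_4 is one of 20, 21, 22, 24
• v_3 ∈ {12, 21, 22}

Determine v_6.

21

The 8 variables draw from only 8 values {3, 12, 14, 20, 21, 22, 24, 26}, so each is used; only v_7 can be 3, hence v_7 = 3.
The 7 still-open variables together cover exactly {12, 14, 20, 21, 22, 24, 26} — 7 values for 7 variables — and 14 appears only in v_1's list, so v_1 = 14.
Among the 6 still-open variables, 12 fits only v_3 (and all 6 values in {12, 20, 21, 22, 24, 26} must be used), so v_3 = 12.
v_5 and v_8 share exactly the 2 values {22, 26}; by pigeonhole those values go to them, so strike 22, 26 from v_4, v_6.
So v_6 = 21.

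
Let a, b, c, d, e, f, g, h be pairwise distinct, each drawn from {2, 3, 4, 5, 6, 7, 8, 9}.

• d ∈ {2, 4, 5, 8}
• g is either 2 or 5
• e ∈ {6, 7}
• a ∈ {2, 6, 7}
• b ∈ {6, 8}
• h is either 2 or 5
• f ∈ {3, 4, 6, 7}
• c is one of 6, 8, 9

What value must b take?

The 8 variables together cover exactly {2, 3, 4, 5, 6, 7, 8, 9} — 8 values for 8 variables — and 3 appears only in f's list, so f = 3.
The 7 still-open variables draw from only 7 values {2, 4, 5, 6, 7, 8, 9}, so each is used; only d can be 4, hence d = 4.
The 6 still-open variables together cover exactly {2, 5, 6, 7, 8, 9} — 6 values for 6 variables — and 9 appears only in c's list, so c = 9.
The 5 still-open variables together cover exactly {2, 5, 6, 7, 8} — 5 values for 5 variables — and 8 appears only in b's list, so b = 8.

8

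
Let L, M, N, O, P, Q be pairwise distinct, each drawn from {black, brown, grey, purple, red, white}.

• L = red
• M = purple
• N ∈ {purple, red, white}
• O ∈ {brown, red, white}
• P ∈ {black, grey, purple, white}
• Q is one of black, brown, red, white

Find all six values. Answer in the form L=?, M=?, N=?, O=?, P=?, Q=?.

L must be red (only option left). Strike red from N, O, Q.
M must be purple (only option left). Eliminate purple elsewhere: N, P.
That leaves N = white. Eliminate white elsewhere: O, P, Q.
That leaves O = brown. Eliminate brown elsewhere: Q.
Q must be black (only option left). Strike black from P.
P's domain is down to {grey}, so P = grey.

L=red, M=purple, N=white, O=brown, P=grey, Q=black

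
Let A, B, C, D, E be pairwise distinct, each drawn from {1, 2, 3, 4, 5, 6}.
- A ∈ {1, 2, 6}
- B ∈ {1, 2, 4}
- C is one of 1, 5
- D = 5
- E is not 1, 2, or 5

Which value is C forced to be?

1

D must be 5 (only option left). Strike 5 from C.
So C = 1.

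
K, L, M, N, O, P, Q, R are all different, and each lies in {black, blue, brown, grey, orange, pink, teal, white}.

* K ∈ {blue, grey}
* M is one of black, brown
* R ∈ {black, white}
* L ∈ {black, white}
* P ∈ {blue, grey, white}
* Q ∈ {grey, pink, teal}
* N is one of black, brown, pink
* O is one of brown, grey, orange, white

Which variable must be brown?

The 8 variables draw from only 8 values {black, blue, brown, grey, orange, pink, teal, white}, so each is used; only O can be orange, hence O = orange.
The 7 still-open variables draw from only 7 values {black, blue, brown, grey, pink, teal, white}, so each is used; only Q can be teal, hence Q = teal.
The 6 still-open variables draw from only 6 values {black, blue, brown, grey, pink, white}, so each is used; only N can be pink, hence N = pink.
The 5 still-open variables together cover exactly {black, blue, brown, grey, white} — 5 values for 5 variables — and brown appears only in M's list, so M = brown.

M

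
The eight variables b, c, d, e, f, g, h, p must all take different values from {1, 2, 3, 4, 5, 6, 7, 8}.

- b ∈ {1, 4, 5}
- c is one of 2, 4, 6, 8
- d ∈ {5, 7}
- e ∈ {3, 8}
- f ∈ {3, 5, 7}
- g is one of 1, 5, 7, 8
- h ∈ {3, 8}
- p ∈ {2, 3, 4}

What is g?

The 8 variables draw from only 8 values {1, 2, 3, 4, 5, 6, 7, 8}, so each is used; only c can be 6, hence c = 6.
Among the 7 still-open variables, 2 fits only p (and all 7 values in {1, 2, 3, 4, 5, 7, 8} must be used), so p = 2.
The 6 still-open variables draw from only 6 values {1, 3, 4, 5, 7, 8}, so each is used; only b can be 4, hence b = 4.
The 5 still-open variables together cover exactly {1, 3, 5, 7, 8} — 5 values for 5 variables — and 1 appears only in g's list, so g = 1.

1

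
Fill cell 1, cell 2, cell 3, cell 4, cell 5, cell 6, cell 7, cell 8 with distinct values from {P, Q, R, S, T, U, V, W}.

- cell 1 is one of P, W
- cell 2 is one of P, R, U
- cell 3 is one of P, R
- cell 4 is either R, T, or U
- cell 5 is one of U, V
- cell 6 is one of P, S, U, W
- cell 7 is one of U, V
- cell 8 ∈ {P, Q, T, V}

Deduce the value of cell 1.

W

The 8 variables draw from only 8 values {P, Q, R, S, T, U, V, W}, so each is used; only cell 8 can be Q, hence cell 8 = Q.
The 7 still-open variables together cover exactly {P, R, S, T, U, V, W} — 7 values for 7 variables — and S appears only in cell 6's list, so cell 6 = S.
The 6 still-open variables draw from only 6 values {P, R, T, U, V, W}, so each is used; only cell 4 can be T, hence cell 4 = T.
The 5 still-open variables together cover exactly {P, R, U, V, W} — 5 values for 5 variables — and W appears only in cell 1's list, so cell 1 = W.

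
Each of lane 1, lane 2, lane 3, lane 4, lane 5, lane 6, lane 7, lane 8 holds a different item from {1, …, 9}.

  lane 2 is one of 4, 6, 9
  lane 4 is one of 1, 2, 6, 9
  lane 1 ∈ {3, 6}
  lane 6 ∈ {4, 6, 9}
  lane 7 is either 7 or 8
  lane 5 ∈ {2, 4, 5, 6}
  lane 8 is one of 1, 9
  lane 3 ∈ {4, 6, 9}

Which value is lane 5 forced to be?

5

lane 2, lane 3, lane 6 share exactly the 3 values {4, 6, 9}; by pigeonhole those values go to them, so strike 4, 6, 9 from lane 1, lane 4, lane 5, lane 8.
lane 1 has just one choice, so lane 1 = 3.
lane 8 must be 1 (only option left). Eliminate 1 elsewhere: lane 4.
lane 4's domain is down to {2}, so lane 4 = 2. Eliminate 2 elsewhere: lane 5.
So lane 5 = 5.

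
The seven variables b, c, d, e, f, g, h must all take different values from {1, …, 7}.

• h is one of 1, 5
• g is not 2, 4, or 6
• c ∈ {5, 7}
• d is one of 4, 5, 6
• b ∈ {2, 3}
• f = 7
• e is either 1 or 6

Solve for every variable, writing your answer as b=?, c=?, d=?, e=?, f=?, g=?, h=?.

b=2, c=5, d=4, e=6, f=7, g=3, h=1

f must be 7 (only option left). Strike 7 from c, g.
c has just one choice, so c = 5. So d, g, h can't be 5.
That leaves h = 1. Remove 1 from e, g.
e has just one choice, so e = 6. So d can't be 6.
That leaves g = 3. Eliminate 3 elsewhere: b.
b's domain is down to {2}, so b = 2.
That leaves d = 4.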